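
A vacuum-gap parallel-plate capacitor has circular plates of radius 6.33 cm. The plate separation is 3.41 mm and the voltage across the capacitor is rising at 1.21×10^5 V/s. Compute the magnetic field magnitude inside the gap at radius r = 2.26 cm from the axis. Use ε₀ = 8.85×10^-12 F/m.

dE/dt = (dV/dt)/d = 3.548×10^7 V/(m·s); I_d = ε₀(πR²)(dE/dt) = (8.85×10^-12)(0.01259)(3.548×10^7) = 3.953×10^-6 A.
An Ampèrian loop of radius r encloses a fraction (r/R)² of I_d. Then B·2πr = μ₀ I_d (r/R)², giving B = μ₀ I_d r/(2πR²) = 4.46×10^-12 T.

4.46×10^-12 T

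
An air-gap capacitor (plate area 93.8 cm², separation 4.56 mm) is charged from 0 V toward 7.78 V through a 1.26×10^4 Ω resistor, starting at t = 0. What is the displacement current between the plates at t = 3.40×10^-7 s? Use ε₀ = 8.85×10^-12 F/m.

With C = ε₀A/d = (8.85×10^-12)(9.38×10^-3)/(4.56×10^-3) = 1.820×10^-11 F, the time constant is τ = RC = 2.293×10^-7 s, so t/τ = 1.483 and e^(−t/τ) = 0.2270.
I_d = I_cond = (V₀/R) e^(−t/τ) = (6.175×10^-4)(0.2270) = 1.40×10^-4 A.

1.40×10^-4 A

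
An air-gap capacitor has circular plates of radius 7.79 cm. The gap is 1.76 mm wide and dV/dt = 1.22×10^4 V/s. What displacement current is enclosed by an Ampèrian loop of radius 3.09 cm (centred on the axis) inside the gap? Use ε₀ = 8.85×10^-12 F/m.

I_d = C dV/dt with C = ε₀πR²/d = 9.584×10^-11 F, so I_d = (9.584×10^-11)(1.22×10^4) = 1.169×10^-6 A.
The field is uniform, so I_d,enc = I_d (r/R)² = (1.169×10^-6)(3.09/7.79)² = 1.84×10^-7 A.

1.84×10^-7 A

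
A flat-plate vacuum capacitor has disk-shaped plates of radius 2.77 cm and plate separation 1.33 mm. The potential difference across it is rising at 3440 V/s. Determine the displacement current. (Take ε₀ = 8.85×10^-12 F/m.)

5.52×10^-8 A

C = ε₀A/d = (8.85×10^-12)(2.411×10^-3)/(1.33×10^-3) = 1.604×10^-11 F.
I_d = C dV/dt = (1.604×10^-11)(3440) = 5.52×10^-8 A.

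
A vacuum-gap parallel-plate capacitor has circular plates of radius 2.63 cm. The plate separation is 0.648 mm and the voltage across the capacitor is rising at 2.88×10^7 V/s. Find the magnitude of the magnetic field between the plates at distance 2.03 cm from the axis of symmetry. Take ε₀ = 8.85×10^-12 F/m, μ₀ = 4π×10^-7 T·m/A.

I_d = C dV/dt with C = ε₀πR²/d = 2.968×10^-11 F, so I_d = (2.968×10^-11)(2.88×10^7) = 8.548×10^-4 A.
For r < R the Ampère–Maxwell law gives B(2πr) = μ₀ I_d (r²/R²), so B = μ₀ I_d r/(2πR²) = (4π×10^-7)(8.548×10^-4)(0.0203)/(2π·0.0263²) = 5.02×10^-9 T.

5.02×10^-9 T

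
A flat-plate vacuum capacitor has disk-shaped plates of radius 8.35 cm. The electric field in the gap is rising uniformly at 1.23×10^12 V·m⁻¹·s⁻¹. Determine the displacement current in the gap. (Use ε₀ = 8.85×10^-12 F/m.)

The displacement current is ε₀ times dΦ_E/dt = ε₀ A dE/dt = (8.85×10^-12)(0.02190)(1.23×10^12) = 0.238 A.

0.238 A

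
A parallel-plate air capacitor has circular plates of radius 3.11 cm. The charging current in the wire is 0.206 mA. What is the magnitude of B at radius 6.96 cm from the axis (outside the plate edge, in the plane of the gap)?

5.92×10^-10 T

By continuity the displacement current in the gap matches the conduction current: I_d = 2.06×10^-4 A.
Outside the plates the loop encloses all of I_d, so B·2πr = μ₀ I_d and B = 5.92×10^-10 T.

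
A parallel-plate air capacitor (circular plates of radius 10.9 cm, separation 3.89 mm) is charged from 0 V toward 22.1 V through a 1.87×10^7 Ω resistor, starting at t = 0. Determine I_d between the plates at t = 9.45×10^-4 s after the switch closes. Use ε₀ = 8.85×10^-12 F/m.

With C = ε₀A/d = (8.85×10^-12)(0.03733)/(3.89×10^-3) = 8.493×10^-11 F, the time constant is τ = RC = 1.588×10^-3 s, so t/τ = 0.5951 and e^(−t/τ) = 0.5515.
I_d = I_cond = (V₀/R) e^(−t/τ) = (1.182×10^-6)(0.5515) = 6.52×10^-7 A.

6.52×10^-7 A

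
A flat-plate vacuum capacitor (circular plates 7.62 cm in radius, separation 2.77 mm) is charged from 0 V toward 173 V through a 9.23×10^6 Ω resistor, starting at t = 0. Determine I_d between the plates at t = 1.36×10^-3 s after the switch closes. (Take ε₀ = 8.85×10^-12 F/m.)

C = ε₀A/d = (8.85×10^-12)(0.01824)/(2.77×10^-3) = 5.828×10^-11 F and τ = RC = 5.379×10^-4 s. I_d in the gap equals the RC charging current.
I_d(t) = (V₀/R) e^(−t/τ) = 1.874×10^-5 · e^(−2.528) = 1.50×10^-6 A.

1.50×10^-6 A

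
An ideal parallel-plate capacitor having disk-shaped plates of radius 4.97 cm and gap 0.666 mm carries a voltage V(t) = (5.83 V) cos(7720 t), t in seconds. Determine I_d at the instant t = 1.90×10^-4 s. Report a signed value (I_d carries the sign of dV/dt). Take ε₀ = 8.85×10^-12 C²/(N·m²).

dE/dt = (V₀ω/d)·−sin(ωt) with ωt = 1.4668 rad: (5.83)(7720)(-0.9946)/(6.66×10^-4) = -6.721×10^7 V/(m·s).
I_d = ε₀ A dE/dt = (8.85×10^-12)(7.760×10^-3)(-6.721×10^7) = -4.62×10^-6 A.

-4.62×10^-6 A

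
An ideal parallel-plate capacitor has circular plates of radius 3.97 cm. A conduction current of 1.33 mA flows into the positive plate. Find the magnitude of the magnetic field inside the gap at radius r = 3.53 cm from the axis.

5.96×10^-9 T

Between the plates the displacement current equals the wire current: I_d = 1.33 mA = 1.33×10^-3 A.
For r < R the Ampère–Maxwell law gives B(2πr) = μ₀ I_d (r²/R²), so B = μ₀ I_d r/(2πR²) = (4π×10^-7)(1.33×10^-3)(0.0353)/(2π·0.0397²) = 5.96×10^-9 T.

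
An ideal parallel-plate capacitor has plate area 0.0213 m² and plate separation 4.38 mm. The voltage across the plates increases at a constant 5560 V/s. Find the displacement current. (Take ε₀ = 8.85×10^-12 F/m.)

2.39×10^-7 A

The field between the plates is E = V/d, so dE/dt = (5560)/(4.38×10^-3 m) = 1.269×10^6 V/(m·s).
I_d = ε₀ A (dE/dt) = (8.85×10^-12)(0.0213)(1.269×10^6) = 2.39×10^-7 A.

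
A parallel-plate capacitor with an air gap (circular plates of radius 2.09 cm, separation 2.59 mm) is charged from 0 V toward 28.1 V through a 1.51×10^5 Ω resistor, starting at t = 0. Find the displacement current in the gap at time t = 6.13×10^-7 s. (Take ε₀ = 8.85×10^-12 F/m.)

7.83×10^-5 A

C = ε₀A/d = (8.85×10^-12)(1.372×10^-3)/(2.59×10^-3) = 4.688×10^-12 F, so τ = RC = 7.079×10^-7 s.
The conduction current is I(t) = (V₀/R) e^(−t/τ), and the displacement current between the plates equals it.
t/τ = 0.8659; I_d = (28.1/1.51×10^5) · e^(−0.8659) = (1.861×10^-4)(0.4207) = 7.83×10^-5 A.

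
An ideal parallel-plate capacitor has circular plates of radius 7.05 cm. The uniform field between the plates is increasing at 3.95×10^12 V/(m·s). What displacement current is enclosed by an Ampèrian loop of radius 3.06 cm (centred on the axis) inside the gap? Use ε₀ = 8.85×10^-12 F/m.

I_d = ε₀ dΦ_E/dt = ε₀ πR² (dE/dt) = (8.85×10^-12)(0.01561)(3.95×10^12) = 0.5457 A through the full plate area.
Through an area πr² the displacement current is I_d·(πr²/πR²) = I_d (r/R)² = 0.103 A.

0.103 A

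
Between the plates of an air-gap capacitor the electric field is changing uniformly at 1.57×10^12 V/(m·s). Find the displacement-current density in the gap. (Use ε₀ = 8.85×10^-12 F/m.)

13.9 A/m²

The displacement-current density is ε₀ ∂E/∂t = (8.85×10^-12)(1.57×10^12) = 13.9 A/m².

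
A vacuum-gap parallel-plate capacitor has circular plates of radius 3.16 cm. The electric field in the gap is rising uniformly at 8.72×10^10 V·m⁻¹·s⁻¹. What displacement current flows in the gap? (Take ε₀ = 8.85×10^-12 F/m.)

With a uniform field, Φ_E = EA, so I_d = ε₀ A dE/dt = 2.42×10^-3 A.

2.42×10^-3 A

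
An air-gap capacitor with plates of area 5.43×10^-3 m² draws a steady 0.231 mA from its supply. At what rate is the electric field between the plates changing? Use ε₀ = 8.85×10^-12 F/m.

Charge continuity gives I_d = I = 2.31×10^-4 A between the plates.
Inverting I_d = ε₀ A dE/dt gives dE/dt = 2.31×10^-4 / (8.85×10^-12 · 5.43×10^-3) = 4.81×10^9 V/(m·s).

4.81×10^9 V/(m·s)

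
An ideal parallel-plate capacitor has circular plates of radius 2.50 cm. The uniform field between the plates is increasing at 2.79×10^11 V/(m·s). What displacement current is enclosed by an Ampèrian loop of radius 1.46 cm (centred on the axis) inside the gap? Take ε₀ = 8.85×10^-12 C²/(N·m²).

1.65×10^-3 A

Through the whole plate area (πR² = 1.963×10^-3 m²), I_d = ε₀ πR² dE/dt = 4.847×10^-3 A.
Through an area πr² the displacement current is I_d·(πr²/πR²) = I_d (r/R)² = 1.65×10^-3 A.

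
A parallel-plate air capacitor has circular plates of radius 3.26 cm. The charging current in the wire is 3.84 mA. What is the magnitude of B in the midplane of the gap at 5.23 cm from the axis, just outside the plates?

1.47×10^-8 T

No conduction current crosses the gap, so I_d there equals the 3.84×10^-3 A in the leads.
For r ≥ R the full I_d is enclosed: B = μ₀ I_d/(2πr) = (4π×10^-7)(3.84×10^-3)/(2π·0.0523) = 1.47×10^-8 T.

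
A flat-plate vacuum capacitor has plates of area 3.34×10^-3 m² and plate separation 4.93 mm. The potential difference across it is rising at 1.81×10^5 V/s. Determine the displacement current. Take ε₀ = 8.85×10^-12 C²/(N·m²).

The field between the plates is E = V/d, so dE/dt = (1.81×10^5)/(4.93×10^-3 m) = 3.671×10^7 V/(m·s).
I_d = ε₀ A (dE/dt) = (8.85×10^-12)(3.34×10^-3)(3.671×10^7) = 1.09×10^-6 A.

1.09×10^-6 A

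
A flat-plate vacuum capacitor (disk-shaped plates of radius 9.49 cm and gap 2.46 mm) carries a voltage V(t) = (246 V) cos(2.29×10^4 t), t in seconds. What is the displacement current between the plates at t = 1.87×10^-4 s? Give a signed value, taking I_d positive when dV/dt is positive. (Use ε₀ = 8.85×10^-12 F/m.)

C = ε₀A/d = (8.85×10^-12)(0.02829)/(2.46×10^-3) = 1.018×10^-10 F. dV/dt = V₀ω·−sin(ωt); at ωt = 4.2823 rad this factor is 0.9089.
I_d = C dV/dt = (1.018×10^-10)(246)(2.29×10^4)(0.9089) = 5.21×10^-4 A.

5.21×10^-4 A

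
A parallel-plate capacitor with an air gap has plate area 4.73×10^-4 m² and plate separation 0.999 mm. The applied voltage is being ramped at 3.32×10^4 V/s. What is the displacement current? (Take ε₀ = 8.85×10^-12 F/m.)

1.39×10^-7 A

The field between the plates is E = V/d, so dE/dt = (3.32×10^4)/(9.99×10^-4 m) = 3.323×10^7 V/(m·s).
I_d = ε₀ A (dE/dt) = (8.85×10^-12)(4.73×10^-4)(3.323×10^7) = 1.39×10^-7 A.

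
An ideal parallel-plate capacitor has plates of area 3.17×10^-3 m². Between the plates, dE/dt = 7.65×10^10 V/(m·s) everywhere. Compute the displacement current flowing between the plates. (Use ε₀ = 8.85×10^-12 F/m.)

2.15×10^-3 A

With a uniform field, Φ_E = EA, so I_d = ε₀ A dE/dt = 2.15×10^-3 A.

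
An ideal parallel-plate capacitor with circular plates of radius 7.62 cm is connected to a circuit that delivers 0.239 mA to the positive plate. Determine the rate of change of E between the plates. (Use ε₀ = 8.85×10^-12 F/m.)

1.48×10^9 V/(m·s)

By continuity, I_d in the gap equals the 0.239 mA flowing in the wire.
Inverting I_d = ε₀ A dE/dt gives dE/dt = 2.39×10^-4 / (8.85×10^-12 · 0.01824) = 1.48×10^9 V/(m·s).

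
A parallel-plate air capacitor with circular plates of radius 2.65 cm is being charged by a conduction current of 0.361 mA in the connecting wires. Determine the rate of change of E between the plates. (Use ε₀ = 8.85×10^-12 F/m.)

By continuity, I_d in the gap equals the 0.361 mA flowing in the wire.
Then dE/dt = I_d/(ε₀A) = 1.85×10^10 V/(m·s).

1.85×10^10 V/(m·s)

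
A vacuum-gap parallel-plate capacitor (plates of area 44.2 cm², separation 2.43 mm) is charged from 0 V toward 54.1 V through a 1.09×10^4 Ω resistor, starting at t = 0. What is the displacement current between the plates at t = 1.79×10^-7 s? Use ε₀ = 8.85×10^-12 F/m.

1.79×10^-3 A

With C = ε₀A/d = (8.85×10^-12)(4.42×10^-3)/(2.43×10^-3) = 1.610×10^-11 F, the time constant is τ = RC = 1.755×10^-7 s, so t/τ = 1.020 and e^(−t/τ) = 0.3606.
I_d = I_cond = (V₀/R) e^(−t/τ) = (4.963×10^-3)(0.3606) = 1.79×10^-3 A.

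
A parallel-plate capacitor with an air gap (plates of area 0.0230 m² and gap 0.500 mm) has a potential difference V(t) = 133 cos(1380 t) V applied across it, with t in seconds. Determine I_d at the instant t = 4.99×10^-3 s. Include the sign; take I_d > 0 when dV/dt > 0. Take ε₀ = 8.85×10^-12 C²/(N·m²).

C = ε₀A/d = (8.85×10^-12)(0.0230)/(5.00×10^-4) = 4.071×10^-10 F. dV/dt = V₀ω·−sin(ωt); at ωt = 6.8862 rad this factor is -0.5671.
I_d = C dV/dt = (4.071×10^-10)(133)(1380)(-0.5671) = -4.24×10^-5 A.

-4.24×10^-5 A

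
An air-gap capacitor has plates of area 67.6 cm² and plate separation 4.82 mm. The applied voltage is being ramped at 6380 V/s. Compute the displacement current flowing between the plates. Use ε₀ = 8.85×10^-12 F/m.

7.92×10^-8 A

E = V/d so dE/dt = (dV/dt)/d = 1.324×10^6 V/(m·s), and I_d = ε₀ A dE/dt = (8.85×10^-12)(6.76×10^-3)(1.324×10^6) = 7.92×10^-8 A.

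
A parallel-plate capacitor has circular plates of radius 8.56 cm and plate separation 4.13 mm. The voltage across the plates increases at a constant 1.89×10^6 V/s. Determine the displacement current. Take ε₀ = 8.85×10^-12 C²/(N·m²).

9.32×10^-5 A

E = V/d so dE/dt = (dV/dt)/d = 4.576×10^8 V/(m·s), and I_d = ε₀ A dE/dt = (8.85×10^-12)(0.02302)(4.576×10^8) = 9.32×10^-5 A.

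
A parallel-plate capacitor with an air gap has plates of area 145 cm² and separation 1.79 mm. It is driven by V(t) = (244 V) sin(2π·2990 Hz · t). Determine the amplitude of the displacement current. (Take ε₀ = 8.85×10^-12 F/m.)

3.29×10^-4 A

C = ε₀A/d = (8.85×10^-12)(0.0145)/(1.79×10^-3) = 7.169×10^-11 F; ω = 2πf = 1.879×10^4 rad/s.
I_d = C dV/dt, so |I_d|_max = C V₀ ω = (7.169×10^-11)(244)(1.879×10^4) = 3.29×10^-4 A.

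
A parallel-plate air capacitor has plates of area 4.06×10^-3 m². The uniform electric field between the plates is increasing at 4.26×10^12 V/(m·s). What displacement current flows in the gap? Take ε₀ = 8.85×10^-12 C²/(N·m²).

The displacement current is ε₀ times dΦ_E/dt = ε₀ A dE/dt = (8.85×10^-12)(4.06×10^-3)(4.26×10^12) = 0.153 A.

0.153 A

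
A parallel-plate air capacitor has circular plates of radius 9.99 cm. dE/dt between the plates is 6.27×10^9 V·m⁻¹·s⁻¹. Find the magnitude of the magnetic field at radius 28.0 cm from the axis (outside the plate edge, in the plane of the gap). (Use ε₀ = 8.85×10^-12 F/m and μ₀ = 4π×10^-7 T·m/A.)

1.24×10^-9 T

Total displacement current: I_d = ε₀(πR²)(dE/dt) = (8.85×10^-12)(0.03135)(6.27×10^9) = 1.740×10^-3 A.
For r ≥ R the full I_d is enclosed: B = μ₀ I_d/(2πr) = (4π×10^-7)(1.740×10^-3)/(2π·0.280) = 1.24×10^-9 T.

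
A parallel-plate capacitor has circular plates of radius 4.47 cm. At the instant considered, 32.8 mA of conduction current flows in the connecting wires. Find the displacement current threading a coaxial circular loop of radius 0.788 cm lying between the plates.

Between the plates the displacement current equals the wire current: I_d = 32.8 mA = 0.0328 A.
Through an area πr² the displacement current is I_d·(πr²/πR²) = I_d (r/R)² = 1.02×10^-3 A.

1.02×10^-3 A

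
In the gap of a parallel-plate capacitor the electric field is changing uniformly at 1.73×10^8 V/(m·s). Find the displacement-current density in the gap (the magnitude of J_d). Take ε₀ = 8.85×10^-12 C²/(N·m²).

The displacement-current density is ε₀ ∂E/∂t = (8.85×10^-12)(1.73×10^8) = 1.53×10^-3 A/m².

1.53×10^-3 A/m²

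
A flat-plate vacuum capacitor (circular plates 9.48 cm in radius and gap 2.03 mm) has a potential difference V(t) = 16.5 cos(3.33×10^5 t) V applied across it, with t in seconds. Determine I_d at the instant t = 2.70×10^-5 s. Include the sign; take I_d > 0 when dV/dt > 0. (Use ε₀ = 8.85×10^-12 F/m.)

dE/dt = (V₀ω/d)·−sin(ωt) with ωt = 8.991 rad: (16.5)(3.33×10^5)(-0.4203)/(2.03×10^-3) = -1.138×10^9 V/(m·s).
I_d = ε₀ A dE/dt = (8.85×10^-12)(0.02823)(-1.138×10^9) = -2.84×10^-4 A.

-2.84×10^-4 A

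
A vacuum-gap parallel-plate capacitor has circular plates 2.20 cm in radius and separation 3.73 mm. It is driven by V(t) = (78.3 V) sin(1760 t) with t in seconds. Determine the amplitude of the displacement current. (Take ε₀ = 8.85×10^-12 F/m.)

4.97×10^-7 A

The displacement current equals the conduction current C dV/dt, which peaks at C V₀ ω.
With C = ε₀A/d = (8.85×10^-12)(1.521×10^-3)/(3.73×10^-3) = 3.609×10^-12 F and ω = 1760 rad/s, I_d,max = (3.609×10^-12)(78.3)(1760) = 4.97×10^-7 A.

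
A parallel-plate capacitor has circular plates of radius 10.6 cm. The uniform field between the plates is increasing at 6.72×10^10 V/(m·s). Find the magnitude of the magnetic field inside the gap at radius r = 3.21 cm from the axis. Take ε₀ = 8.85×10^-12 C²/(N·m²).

1.20×10^-8 T

Through the whole plate area (πR² = 0.03530 m²), I_d = ε₀ πR² dE/dt = 0.02099 A.
∮B·dl = μ₀ I_d,enc with I_d,enc = I_d r²/R² = 1.925×10^-3 A; so B = μ₀ I_d,enc/(2πr) = 1.20×10^-8 T.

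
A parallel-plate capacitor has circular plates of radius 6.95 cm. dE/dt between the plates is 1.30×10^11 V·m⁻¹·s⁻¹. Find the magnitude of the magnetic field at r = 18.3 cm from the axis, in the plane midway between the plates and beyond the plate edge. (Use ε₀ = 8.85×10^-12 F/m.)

Total displacement current: I_d = ε₀(πR²)(dE/dt) = (8.85×10^-12)(0.01517)(1.30×10^11) = 0.01745 A.
For r ≥ R the full I_d is enclosed: B = μ₀ I_d/(2πr) = (4π×10^-7)(0.01745)/(2π·0.183) = 1.91×10^-8 T.

1.91×10^-8 T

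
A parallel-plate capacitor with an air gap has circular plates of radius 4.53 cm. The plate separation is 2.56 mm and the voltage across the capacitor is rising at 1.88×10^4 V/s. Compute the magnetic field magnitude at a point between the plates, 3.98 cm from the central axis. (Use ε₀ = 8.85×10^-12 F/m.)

With E = V/d, dE/dt = 7.344×10^6 V/(m·s) and πR² = 6.447×10^-3 m², giving I_d = ε₀ πR² dE/dt = 4.190×10^-7 A.
For r < R the Ampère–Maxwell law gives B(2πr) = μ₀ I_d (r²/R²), so B = μ₀ I_d r/(2πR²) = (4π×10^-7)(4.190×10^-7)(0.0398)/(2π·0.0453²) = 1.63×10^-12 T.

1.63×10^-12 T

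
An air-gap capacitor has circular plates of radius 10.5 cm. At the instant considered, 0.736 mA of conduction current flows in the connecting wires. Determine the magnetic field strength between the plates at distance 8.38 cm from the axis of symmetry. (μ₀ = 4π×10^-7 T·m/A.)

1.12×10^-9 T

By continuity the displacement current in the gap matches the conduction current: I_d = 7.36×10^-4 A.
For r < R the Ampère–Maxwell law gives B(2πr) = μ₀ I_d (r²/R²), so B = μ₀ I_d r/(2πR²) = (4π×10^-7)(7.36×10^-4)(0.0838)/(2π·0.105²) = 1.12×10^-9 T.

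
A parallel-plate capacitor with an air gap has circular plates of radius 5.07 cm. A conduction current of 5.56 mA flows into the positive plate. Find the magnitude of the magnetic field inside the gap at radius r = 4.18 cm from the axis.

1.81×10^-8 T

By continuity the displacement current in the gap matches the conduction current: I_d = 5.56×10^-3 A.
For r < R the Ampère–Maxwell law gives B(2πr) = μ₀ I_d (r²/R²), so B = μ₀ I_d r/(2πR²) = (4π×10^-7)(5.56×10^-3)(0.0418)/(2π·0.0507²) = 1.81×10^-8 T.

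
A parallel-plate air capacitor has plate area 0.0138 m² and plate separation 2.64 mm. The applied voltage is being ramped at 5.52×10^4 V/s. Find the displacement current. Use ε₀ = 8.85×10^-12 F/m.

2.55×10^-6 A

The field between the plates is E = V/d, so dE/dt = (5.52×10^4)/(2.64×10^-3 m) = 2.091×10^7 V/(m·s).
I_d = ε₀ A (dE/dt) = (8.85×10^-12)(0.0138)(2.091×10^7) = 2.55×10^-6 A.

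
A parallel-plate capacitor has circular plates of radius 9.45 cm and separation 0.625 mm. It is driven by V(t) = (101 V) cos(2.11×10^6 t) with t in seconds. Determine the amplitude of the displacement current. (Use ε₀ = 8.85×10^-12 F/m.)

0.0847 A

(dE/dt)_max = V₀ω/d = 3.410×10^11 V/(m·s); ω = 2.11×10^6 rad/s.
I_d,max = ε₀ A (dE/dt)_max = (8.85×10^-12)(0.02806)(3.410×10^11) = 0.0847 A.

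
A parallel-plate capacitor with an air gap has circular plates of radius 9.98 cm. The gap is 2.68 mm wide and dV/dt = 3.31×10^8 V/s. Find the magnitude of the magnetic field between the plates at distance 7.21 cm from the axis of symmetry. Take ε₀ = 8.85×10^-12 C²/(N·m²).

With E = V/d, dE/dt = 1.235×10^11 V/(m·s) and πR² = 0.03129 m², giving I_d = ε₀ πR² dE/dt = 0.03420 A.
An Ampèrian loop of radius r encloses a fraction (r/R)² of I_d. Then B·2πr = μ₀ I_d (r/R)², giving B = μ₀ I_d r/(2πR²) = 4.95×10^-8 T.

4.95×10^-8 T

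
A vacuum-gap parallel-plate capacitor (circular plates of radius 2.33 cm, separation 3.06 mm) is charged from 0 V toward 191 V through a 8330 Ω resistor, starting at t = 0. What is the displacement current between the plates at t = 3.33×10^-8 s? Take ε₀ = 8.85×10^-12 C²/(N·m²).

0.0102 A

With C = ε₀A/d = (8.85×10^-12)(1.706×10^-3)/(3.06×10^-3) = 4.934×10^-12 F, the time constant is τ = RC = 4.110×10^-8 s, so t/τ = 0.8102 and e^(−t/τ) = 0.4448.
I_d = I_cond = (V₀/R) e^(−t/τ) = (0.02293)(0.4448) = 0.0102 A.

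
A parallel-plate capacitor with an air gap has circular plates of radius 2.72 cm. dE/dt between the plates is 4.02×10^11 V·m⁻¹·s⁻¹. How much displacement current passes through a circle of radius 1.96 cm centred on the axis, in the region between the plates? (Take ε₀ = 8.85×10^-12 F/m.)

I_d = ε₀ dΦ_E/dt = ε₀ πR² (dE/dt) = (8.85×10^-12)(2.324×10^-3)(4.02×10^11) = 8.268×10^-3 A through the full plate area.
Since J_d is uniform, the enclosed fraction is (r/R)² = 0.5192, giving I_d,enc = 4.29×10^-3 A.

4.29×10^-3 A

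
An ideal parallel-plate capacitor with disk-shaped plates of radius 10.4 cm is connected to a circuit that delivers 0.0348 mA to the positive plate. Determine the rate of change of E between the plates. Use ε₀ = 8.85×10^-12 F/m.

1.16×10^8 V/(m·s)

Charge continuity gives I_d = I = 3.48×10^-5 A between the plates.
Inverting I_d = ε₀ A dE/dt gives dE/dt = 3.48×10^-5 / (8.85×10^-12 · 0.03398) = 1.16×10^8 V/(m·s).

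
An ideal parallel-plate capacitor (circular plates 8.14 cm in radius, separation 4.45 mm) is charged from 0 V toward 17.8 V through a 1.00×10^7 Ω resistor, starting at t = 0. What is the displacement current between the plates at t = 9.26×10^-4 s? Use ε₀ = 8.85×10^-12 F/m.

1.90×10^-7 A

With C = ε₀A/d = (8.85×10^-12)(0.02082)/(4.45×10^-3) = 4.141×10^-11 F, the time constant is τ = RC = 4.141×10^-4 s, so t/τ = 2.236 and e^(−t/τ) = 0.1069.
I_d = I_cond = (V₀/R) e^(−t/τ) = (1.780×10^-6)(0.1069) = 1.90×10^-7 A.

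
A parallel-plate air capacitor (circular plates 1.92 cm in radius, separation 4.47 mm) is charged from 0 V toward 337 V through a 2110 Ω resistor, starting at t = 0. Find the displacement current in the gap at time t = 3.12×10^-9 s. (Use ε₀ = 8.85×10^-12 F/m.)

0.0838 A

With C = ε₀A/d = (8.85×10^-12)(1.158×10^-3)/(4.47×10^-3) = 2.293×10^-12 F, the time constant is τ = RC = 4.838×10^-9 s, so t/τ = 0.6449 and e^(−t/τ) = 0.5247.
I_d = I_cond = (V₀/R) e^(−t/τ) = (0.1597)(0.5247) = 0.0838 A.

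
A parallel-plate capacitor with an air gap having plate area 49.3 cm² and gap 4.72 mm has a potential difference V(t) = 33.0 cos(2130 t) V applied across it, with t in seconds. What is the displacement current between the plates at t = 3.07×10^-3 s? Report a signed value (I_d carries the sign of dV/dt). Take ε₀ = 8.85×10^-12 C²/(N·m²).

dE/dt = (V₀ω/d)·−sin(ωt) with ωt = 6.5391 rad: (33.0)(2130)(-0.2531)/(4.72×10^-3) = -3.769×10^6 V/(m·s).
I_d = ε₀ A dE/dt = (8.85×10^-12)(4.93×10^-3)(-3.769×10^6) = -1.64×10^-7 A.

-1.64×10^-7 A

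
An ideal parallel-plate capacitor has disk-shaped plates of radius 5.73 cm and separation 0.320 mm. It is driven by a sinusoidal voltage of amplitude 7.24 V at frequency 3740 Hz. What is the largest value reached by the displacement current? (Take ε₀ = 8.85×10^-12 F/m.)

C = ε₀A/d = (8.85×10^-12)(0.01031)/(3.20×10^-4) = 2.851×10^-10 F; ω = 2πf = 2.350×10^4 rad/s.
I_d = C dV/dt, so |I_d|_max = C V₀ ω = (2.851×10^-10)(7.24)(2.350×10^4) = 4.85×10^-5 A.

4.85×10^-5 A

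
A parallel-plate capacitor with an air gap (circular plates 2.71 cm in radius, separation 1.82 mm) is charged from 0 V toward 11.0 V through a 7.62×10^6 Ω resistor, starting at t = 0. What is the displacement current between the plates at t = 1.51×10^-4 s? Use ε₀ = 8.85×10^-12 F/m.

2.47×10^-7 A

With C = ε₀A/d = (8.85×10^-12)(2.307×10^-3)/(1.82×10^-3) = 1.122×10^-11 F, the time constant is τ = RC = 8.550×10^-5 s, so t/τ = 1.766 and e^(−t/τ) = 0.1710.
I_d = I_cond = (V₀/R) e^(−t/τ) = (1.444×10^-6)(0.1710) = 2.47×10^-7 A.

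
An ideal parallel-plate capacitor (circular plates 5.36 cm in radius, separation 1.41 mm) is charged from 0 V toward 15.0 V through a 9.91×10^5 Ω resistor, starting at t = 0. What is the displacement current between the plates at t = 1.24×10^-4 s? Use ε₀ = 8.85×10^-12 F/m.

1.66×10^-6 A

C = ε₀A/d = (8.85×10^-12)(9.026×10^-3)/(1.41×10^-3) = 5.665×10^-11 F and τ = RC = 5.614×10^-5 s. I_d in the gap equals the RC charging current.
I_d(t) = (V₀/R) e^(−t/τ) = 1.514×10^-5 · e^(−2.209) = 1.66×10^-6 A.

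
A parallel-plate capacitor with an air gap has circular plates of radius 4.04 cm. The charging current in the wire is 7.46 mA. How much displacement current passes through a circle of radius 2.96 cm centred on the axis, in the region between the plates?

4.00×10^-3 A

No conduction current crosses the gap, so I_d there equals the 7.46×10^-3 A in the leads.
The field is uniform, so I_d,enc = I_d (r/R)² = (7.46×10^-3)(2.96/4.04)² = 4.00×10^-3 A.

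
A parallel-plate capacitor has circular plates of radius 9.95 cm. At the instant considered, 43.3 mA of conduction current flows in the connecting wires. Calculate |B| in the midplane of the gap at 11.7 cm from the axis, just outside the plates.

7.40×10^-8 T

By continuity the displacement current in the gap matches the conduction current: I_d = 0.0433 A.
For r ≥ R the full I_d is enclosed: B = μ₀ I_d/(2πr) = (4π×10^-7)(0.0433)/(2π·0.117) = 7.40×10^-8 T.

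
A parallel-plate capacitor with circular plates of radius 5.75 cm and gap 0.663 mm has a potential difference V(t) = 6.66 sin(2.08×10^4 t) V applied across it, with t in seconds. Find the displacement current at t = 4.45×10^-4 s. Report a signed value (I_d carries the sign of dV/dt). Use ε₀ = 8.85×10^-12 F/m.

dE/dt = (V₀ω/d)·cos(ωt) with ωt = 9.256 rad: (6.66)(2.08×10^4)(-0.9858)/(6.63×10^-4) = -2.060×10^8 V/(m·s).
I_d = ε₀ A dE/dt = (8.85×10^-12)(0.01039)(-2.060×10^8) = -1.89×10^-5 A.

-1.89×10^-5 A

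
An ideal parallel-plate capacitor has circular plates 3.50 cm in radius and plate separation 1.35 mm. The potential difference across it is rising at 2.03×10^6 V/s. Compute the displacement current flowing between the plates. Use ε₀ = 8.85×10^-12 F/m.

5.12×10^-5 A

The displacement current equals the charging current C dV/dt. With C = ε₀A/d = (8.85×10^-12)(3.848×10^-3)/(1.35×10^-3) = 2.523×10^-11 F, I_d = (2.523×10^-11)(2.03×10^6) = 5.12×10^-5 A.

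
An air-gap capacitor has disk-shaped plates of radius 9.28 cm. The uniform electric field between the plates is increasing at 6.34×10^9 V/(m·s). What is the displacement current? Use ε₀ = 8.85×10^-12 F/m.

1.52×10^-3 A

I_d = ε₀ A (dE/dt) = (8.85×10^-12)(0.02705 m²)(6.34×10^9) = 1.52×10^-3 A.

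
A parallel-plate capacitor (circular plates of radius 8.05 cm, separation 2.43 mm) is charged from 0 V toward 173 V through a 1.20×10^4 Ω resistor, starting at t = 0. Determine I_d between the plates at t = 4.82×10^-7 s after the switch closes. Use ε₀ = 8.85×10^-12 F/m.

With C = ε₀A/d = (8.85×10^-12)(0.02036)/(2.43×10^-3) = 7.415×10^-11 F, the time constant is τ = RC = 8.898×10^-7 s, so t/τ = 0.5417 and e^(−t/τ) = 0.5818.
I_d = I_cond = (V₀/R) e^(−t/τ) = (0.01442)(0.5818) = 8.39×10^-3 A.

8.39×10^-3 A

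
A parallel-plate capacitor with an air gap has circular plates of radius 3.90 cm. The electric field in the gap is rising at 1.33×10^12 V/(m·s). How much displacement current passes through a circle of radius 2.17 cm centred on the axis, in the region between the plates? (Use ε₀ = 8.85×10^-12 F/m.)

Total displacement current: I_d = ε₀(πR²)(dE/dt) = (8.85×10^-12)(4.778×10^-3)(1.33×10^12) = 0.05624 A.
Through an area πr² the displacement current is I_d·(πr²/πR²) = I_d (r/R)² = 0.0174 A.

0.0174 A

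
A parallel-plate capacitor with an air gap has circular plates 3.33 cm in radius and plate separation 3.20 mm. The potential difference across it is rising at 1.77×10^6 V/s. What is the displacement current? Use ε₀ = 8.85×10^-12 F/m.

The field between the plates is E = V/d, so dE/dt = (1.77×10^6)/(3.20×10^-3 m) = 5.531×10^8 V/(m·s).
I_d = ε₀ A (dE/dt) = (8.85×10^-12)(3.484×10^-3)(5.531×10^8) = 1.71×10^-5 A.

1.71×10^-5 A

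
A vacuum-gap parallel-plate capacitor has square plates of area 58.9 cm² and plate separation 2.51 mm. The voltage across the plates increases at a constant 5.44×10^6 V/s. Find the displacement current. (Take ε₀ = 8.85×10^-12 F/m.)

1.13×10^-4 A

C = ε₀A/d = (8.85×10^-12)(5.89×10^-3)/(2.51×10^-3) = 2.077×10^-11 F.
I_d = C dV/dt = (2.077×10^-11)(5.44×10^6) = 1.13×10^-4 A.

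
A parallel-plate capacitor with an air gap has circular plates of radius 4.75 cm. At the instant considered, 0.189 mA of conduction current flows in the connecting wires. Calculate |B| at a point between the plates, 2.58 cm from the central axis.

4.32×10^-10 T

By continuity the displacement current in the gap matches the conduction current: I_d = 1.89×10^-4 A.
An Ampèrian loop of radius r encloses a fraction (r/R)² of I_d. Then B·2πr = μ₀ I_d (r/R)², giving B = μ₀ I_d r/(2πR²) = 4.32×10^-10 T.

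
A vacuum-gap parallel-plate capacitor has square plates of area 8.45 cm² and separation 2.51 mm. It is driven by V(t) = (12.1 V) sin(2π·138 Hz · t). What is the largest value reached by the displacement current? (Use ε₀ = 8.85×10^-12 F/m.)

(dE/dt)_max = V₀ω/d = 4.180×10^6 V/(m·s); ω = 2πf = 867.1 rad/s.
I_d,max = ε₀ A (dE/dt)_max = (8.85×10^-12)(8.45×10^-4)(4.180×10^6) = 3.13×10^-8 A.

3.13×10^-8 A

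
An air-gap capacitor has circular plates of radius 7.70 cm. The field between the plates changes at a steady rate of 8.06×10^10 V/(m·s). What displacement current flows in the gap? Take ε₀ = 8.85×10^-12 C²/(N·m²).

With a uniform field, Φ_E = EA, so I_d = ε₀ A dE/dt = 0.0133 A.

0.0133 A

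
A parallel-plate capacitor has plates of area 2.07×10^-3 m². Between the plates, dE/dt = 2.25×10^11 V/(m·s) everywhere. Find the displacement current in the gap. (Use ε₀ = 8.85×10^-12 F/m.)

The displacement current is ε₀ times dΦ_E/dt = ε₀ A dE/dt = (8.85×10^-12)(2.07×10^-3)(2.25×10^11) = 4.12×10^-3 A.

4.12×10^-3 A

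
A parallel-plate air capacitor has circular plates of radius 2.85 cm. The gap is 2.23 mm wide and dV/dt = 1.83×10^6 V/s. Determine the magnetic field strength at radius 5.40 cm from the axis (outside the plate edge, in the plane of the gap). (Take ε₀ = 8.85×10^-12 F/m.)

6.86×10^-11 T

dE/dt = (dV/dt)/d = 8.206×10^8 V/(m·s); I_d = ε₀(πR²)(dE/dt) = (8.85×10^-12)(2.552×10^-3)(8.206×10^8) = 1.853×10^-5 A.
Outside the plates the loop encloses all of I_d, so B·2πr = μ₀ I_d and B = 6.86×10^-11 T.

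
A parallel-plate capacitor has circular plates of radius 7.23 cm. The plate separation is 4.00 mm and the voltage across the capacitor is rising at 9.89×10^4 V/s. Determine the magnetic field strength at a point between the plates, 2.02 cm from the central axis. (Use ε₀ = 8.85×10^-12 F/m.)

2.78×10^-12 T

With E = V/d, dE/dt = 2.472×10^7 V/(m·s) and πR² = 0.01642 m², giving I_d = ε₀ πR² dE/dt = 3.592×10^-6 A.
For r < R the Ampère–Maxwell law gives B(2πr) = μ₀ I_d (r²/R²), so B = μ₀ I_d r/(2πR²) = (4π×10^-7)(3.592×10^-6)(0.0202)/(2π·0.0723²) = 2.78×10^-12 T.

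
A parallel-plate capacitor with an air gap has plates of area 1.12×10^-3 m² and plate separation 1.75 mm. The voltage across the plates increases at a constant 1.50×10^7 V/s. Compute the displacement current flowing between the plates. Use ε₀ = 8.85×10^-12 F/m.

E = V/d so dE/dt = (dV/dt)/d = 8.571×10^9 V/(m·s), and I_d = ε₀ A dE/dt = (8.85×10^-12)(1.12×10^-3)(8.571×10^9) = 8.50×10^-5 A.

8.50×10^-5 A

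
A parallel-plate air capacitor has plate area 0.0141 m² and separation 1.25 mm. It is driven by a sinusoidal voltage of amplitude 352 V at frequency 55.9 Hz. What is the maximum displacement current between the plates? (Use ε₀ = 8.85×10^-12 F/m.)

1.23×10^-5 A

The displacement current equals the conduction current C dV/dt, which peaks at C V₀ ω.
With C = ε₀A/d = (8.85×10^-12)(0.0141)/(1.25×10^-3) = 9.983×10^-11 F and ω = 2πf = 351.2 rad/s, I_d,max = (9.983×10^-11)(352)(351.2) = 1.23×10^-5 A.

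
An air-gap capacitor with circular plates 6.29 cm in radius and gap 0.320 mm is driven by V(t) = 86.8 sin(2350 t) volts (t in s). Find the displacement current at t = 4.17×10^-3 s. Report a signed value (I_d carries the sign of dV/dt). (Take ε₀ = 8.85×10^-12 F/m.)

dV/dt = (86.8)(2350)·cos(9.7995) = -1.898×10^5 V/s.
I_d = C dV/dt with C = ε₀A/d = (8.85×10^-12)(0.01243)/(3.20×10^-4) = 3.438×10^-10 F, so I_d = (3.438×10^-10)(-1.898×10^5) = -6.53×10^-5 A.

-6.53×10^-5 A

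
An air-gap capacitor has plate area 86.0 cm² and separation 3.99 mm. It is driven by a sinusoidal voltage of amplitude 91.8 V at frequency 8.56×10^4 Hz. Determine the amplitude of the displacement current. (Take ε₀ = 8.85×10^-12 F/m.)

9.42×10^-4 A

C = ε₀A/d = (8.85×10^-12)(8.60×10^-3)/(3.99×10^-3) = 1.908×10^-11 F; ω = 2πf = 5.378×10^5 rad/s.
I_d = C dV/dt, so |I_d|_max = C V₀ ω = (1.908×10^-11)(91.8)(5.378×10^5) = 9.42×10^-4 A.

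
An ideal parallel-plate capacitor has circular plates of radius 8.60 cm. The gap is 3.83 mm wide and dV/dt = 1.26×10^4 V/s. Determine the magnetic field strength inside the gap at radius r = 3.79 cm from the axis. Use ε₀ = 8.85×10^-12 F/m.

6.93×10^-13 T

I_d = C dV/dt with C = ε₀πR²/d = 5.370×10^-11 F, so I_d = (5.370×10^-11)(1.26×10^4) = 6.766×10^-7 A.
∮B·dl = μ₀ I_d,enc with I_d,enc = I_d r²/R² = 1.314×10^-7 A; so B = μ₀ I_d,enc/(2πr) = 6.93×10^-13 T.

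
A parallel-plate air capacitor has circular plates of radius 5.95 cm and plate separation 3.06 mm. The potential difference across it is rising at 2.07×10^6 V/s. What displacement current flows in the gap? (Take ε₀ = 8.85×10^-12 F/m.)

6.66×10^-5 A

E = V/d so dE/dt = (dV/dt)/d = 6.765×10^8 V/(m·s), and I_d = ε₀ A dE/dt = (8.85×10^-12)(0.01112)(6.765×10^8) = 6.66×10^-5 A.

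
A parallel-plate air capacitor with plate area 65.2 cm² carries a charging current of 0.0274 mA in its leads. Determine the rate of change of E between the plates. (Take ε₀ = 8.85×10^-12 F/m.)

4.75×10^8 V/(m·s)

By continuity, I_d in the gap equals the 0.0274 mA flowing in the wire.
Inverting I_d = ε₀ A dE/dt gives dE/dt = 2.74×10^-5 / (8.85×10^-12 · 6.52×10^-3) = 4.75×10^8 V/(m·s).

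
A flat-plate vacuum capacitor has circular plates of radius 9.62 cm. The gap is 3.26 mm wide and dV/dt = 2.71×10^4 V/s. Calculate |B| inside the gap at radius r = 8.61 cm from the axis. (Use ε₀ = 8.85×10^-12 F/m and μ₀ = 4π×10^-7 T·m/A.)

3.98×10^-12 T

dE/dt = (dV/dt)/d = 8.313×10^6 V/(m·s); I_d = ε₀(πR²)(dE/dt) = (8.85×10^-12)(0.02907)(8.313×10^6) = 2.139×10^-6 A.
For r < R the Ampère–Maxwell law gives B(2πr) = μ₀ I_d (r²/R²), so B = μ₀ I_d r/(2πR²) = (4π×10^-7)(2.139×10^-6)(0.0861)/(2π·0.0962²) = 3.98×10^-12 T.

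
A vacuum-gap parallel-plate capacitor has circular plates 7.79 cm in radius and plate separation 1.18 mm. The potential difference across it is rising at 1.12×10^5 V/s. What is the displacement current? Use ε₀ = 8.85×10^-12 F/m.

E = V/d so dE/dt = (dV/dt)/d = 9.492×10^7 V/(m·s), and I_d = ε₀ A dE/dt = (8.85×10^-12)(0.01906)(9.492×10^7) = 1.60×10^-5 A.

1.60×10^-5 A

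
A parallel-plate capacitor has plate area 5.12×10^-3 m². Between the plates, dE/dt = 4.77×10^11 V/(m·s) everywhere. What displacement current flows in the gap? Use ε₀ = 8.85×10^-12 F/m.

I_d = ε₀ A (dE/dt) = (8.85×10^-12)(5.12×10^-3 m²)(4.77×10^11) = 0.0216 A.

0.0216 A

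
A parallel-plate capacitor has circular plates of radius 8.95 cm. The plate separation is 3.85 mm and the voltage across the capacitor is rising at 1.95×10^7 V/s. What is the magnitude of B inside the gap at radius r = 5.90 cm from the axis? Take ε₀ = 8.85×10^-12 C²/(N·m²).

1.66×10^-9 T

I_d = C dV/dt with C = ε₀πR²/d = 5.784×10^-11 F, so I_d = (5.784×10^-11)(1.95×10^7) = 1.128×10^-3 A.
For r < R the Ampère–Maxwell law gives B(2πr) = μ₀ I_d (r²/R²), so B = μ₀ I_d r/(2πR²) = (4π×10^-7)(1.128×10^-3)(0.0590)/(2π·0.0895²) = 1.66×10^-9 T.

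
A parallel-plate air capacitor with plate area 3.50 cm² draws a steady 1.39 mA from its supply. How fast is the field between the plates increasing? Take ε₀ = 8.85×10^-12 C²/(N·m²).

Charge continuity gives I_d = I = 1.39×10^-3 A between the plates.
Inverting I_d = ε₀ A dE/dt gives dE/dt = 1.39×10^-3 / (8.85×10^-12 · 3.50×10^-4) = 4.49×10^11 V/(m·s).

4.49×10^11 V/(m·s)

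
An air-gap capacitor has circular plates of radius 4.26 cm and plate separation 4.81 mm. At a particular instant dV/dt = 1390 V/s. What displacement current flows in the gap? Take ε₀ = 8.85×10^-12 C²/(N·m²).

The displacement current equals the charging current C dV/dt. With C = ε₀A/d = (8.85×10^-12)(5.701×10^-3)/(4.81×10^-3) = 1.049×10^-11 F, I_d = (1.049×10^-11)(1390) = 1.46×10^-8 A.

1.46×10^-8 A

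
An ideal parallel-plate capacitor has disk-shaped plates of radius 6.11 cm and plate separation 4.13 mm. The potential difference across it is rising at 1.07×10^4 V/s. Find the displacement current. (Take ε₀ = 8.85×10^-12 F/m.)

C = ε₀A/d = (8.85×10^-12)(0.01173)/(4.13×10^-3) = 2.514×10^-11 F.
I_d = C dV/dt = (2.514×10^-11)(1.07×10^4) = 2.69×10^-7 A.

2.69×10^-7 A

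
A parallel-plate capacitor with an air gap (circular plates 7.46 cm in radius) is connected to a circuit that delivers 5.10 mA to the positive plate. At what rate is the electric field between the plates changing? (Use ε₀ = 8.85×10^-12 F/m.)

3.30×10^10 V/(m·s)

Charge continuity gives I_d = I = 5.10×10^-3 A between the plates.
Then dE/dt = I_d/(ε₀A) = 3.30×10^10 V/(m·s).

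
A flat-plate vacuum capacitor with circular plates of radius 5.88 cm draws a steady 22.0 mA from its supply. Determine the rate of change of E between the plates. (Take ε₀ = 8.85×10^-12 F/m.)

Charge continuity gives I_d = I = 0.0220 A between the plates.
Inverting I_d = ε₀ A dE/dt gives dE/dt = 0.0220 / (8.85×10^-12 · 0.01086) = 2.29×10^11 V/(m·s).

2.29×10^11 V/(m·s)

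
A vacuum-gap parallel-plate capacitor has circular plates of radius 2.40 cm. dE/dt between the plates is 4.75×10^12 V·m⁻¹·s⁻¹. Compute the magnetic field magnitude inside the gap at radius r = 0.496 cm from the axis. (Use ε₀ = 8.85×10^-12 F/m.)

Total displacement current: I_d = ε₀(πR²)(dE/dt) = (8.85×10^-12)(1.810×10^-3)(4.75×10^12) = 0.07609 A.
For r < R the Ampère–Maxwell law gives B(2πr) = μ₀ I_d (r²/R²), so B = μ₀ I_d r/(2πR²) = (4π×10^-7)(0.07609)(4.96×10^-3)/(2π·0.0240²) = 1.31×10^-7 T.

1.31×10^-7 T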